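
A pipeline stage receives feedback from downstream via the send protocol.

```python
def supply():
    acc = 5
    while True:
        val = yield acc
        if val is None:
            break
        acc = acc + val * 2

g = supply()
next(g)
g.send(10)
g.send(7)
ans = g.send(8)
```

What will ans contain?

Step 1: next() -> yield acc=5.
Step 2: send(10) -> val=10, acc = 5 + 10*2 = 25, yield 25.
Step 3: send(7) -> val=7, acc = 25 + 7*2 = 39, yield 39.
Step 4: send(8) -> val=8, acc = 39 + 8*2 = 55, yield 55.
Therefore ans = 55.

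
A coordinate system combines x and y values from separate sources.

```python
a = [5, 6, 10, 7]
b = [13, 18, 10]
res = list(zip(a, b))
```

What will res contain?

Step 1: zip stops at shortest (len(a)=4, len(b)=3):
  Index 0: (5, 13)
  Index 1: (6, 18)
  Index 2: (10, 10)
Step 2: Last element of a (7) has no pair, dropped.
Therefore res = [(5, 13), (6, 18), (10, 10)].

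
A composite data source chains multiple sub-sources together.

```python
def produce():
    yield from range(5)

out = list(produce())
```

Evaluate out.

Step 1: yield from delegates to the iterable, yielding each element.
Step 2: Collected values: [0, 1, 2, 3, 4].
Therefore out = [0, 1, 2, 3, 4].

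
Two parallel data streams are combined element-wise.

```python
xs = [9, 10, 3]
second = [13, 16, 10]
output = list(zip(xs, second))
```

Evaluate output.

Step 1: zip pairs elements at same index:
  Index 0: (9, 13)
  Index 1: (10, 16)
  Index 2: (3, 10)
Therefore output = [(9, 13), (10, 16), (3, 10)].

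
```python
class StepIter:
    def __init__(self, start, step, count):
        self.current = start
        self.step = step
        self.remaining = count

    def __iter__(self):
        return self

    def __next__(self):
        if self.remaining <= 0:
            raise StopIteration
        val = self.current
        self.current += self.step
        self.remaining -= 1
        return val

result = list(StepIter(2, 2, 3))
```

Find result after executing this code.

Step 1: StepIter starts at 2, increments by 2, for 3 steps:
  Yield 2, then current += 2
  Yield 4, then current += 2
  Yield 6, then current += 2
Therefore result = [2, 4, 6].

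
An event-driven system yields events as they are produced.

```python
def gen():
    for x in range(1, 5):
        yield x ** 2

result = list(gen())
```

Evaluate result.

Step 1: For each x in range(1, 5), yield x**2:
  x=1: yield 1**2 = 1
  x=2: yield 2**2 = 4
  x=3: yield 3**2 = 9
  x=4: yield 4**2 = 16
Therefore result = [1, 4, 9, 16].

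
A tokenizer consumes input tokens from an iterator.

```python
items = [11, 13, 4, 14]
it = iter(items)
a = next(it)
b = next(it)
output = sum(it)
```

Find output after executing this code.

Step 1: Create iterator over [11, 13, 4, 14].
Step 2: a = next() = 11, b = next() = 13.
Step 3: sum() of remaining [4, 14] = 18.
Therefore output = 18.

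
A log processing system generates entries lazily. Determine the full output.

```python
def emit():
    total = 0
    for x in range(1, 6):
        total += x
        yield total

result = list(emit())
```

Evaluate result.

Step 1: Generator accumulates running sum:
  x=1: total = 1, yield 1
  x=2: total = 3, yield 3
  x=3: total = 6, yield 6
  x=4: total = 10, yield 10
  x=5: total = 15, yield 15
Therefore result = [1, 3, 6, 10, 15].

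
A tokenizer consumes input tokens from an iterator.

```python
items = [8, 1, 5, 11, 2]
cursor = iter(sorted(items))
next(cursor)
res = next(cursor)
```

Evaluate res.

Step 1: sorted([8, 1, 5, 11, 2]) = [1, 2, 5, 8, 11].
Step 2: Create iterator and skip 1 elements.
Step 3: next() returns 2.
Therefore res = 2.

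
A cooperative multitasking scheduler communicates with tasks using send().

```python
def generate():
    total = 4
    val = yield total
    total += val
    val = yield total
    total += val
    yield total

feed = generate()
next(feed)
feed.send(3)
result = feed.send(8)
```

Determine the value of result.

Step 1: next() -> yield total=4.
Step 2: send(3) -> val=3, total = 4+3 = 7, yield 7.
Step 3: send(8) -> val=8, total = 7+8 = 15, yield 15.
Therefore result = 15.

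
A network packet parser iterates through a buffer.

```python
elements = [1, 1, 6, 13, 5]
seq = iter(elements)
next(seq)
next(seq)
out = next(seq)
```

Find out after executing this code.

Step 1: Create iterator over [1, 1, 6, 13, 5].
Step 2: next() consumes 1.
Step 3: next() consumes 1.
Step 4: next() returns 6.
Therefore out = 6.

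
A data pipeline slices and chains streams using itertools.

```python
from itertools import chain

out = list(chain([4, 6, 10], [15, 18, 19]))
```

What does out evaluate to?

Step 1: chain() concatenates iterables: [4, 6, 10] + [15, 18, 19].
Therefore out = [4, 6, 10, 15, 18, 19].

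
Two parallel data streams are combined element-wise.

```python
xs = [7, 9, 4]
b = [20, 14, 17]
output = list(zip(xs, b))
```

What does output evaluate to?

Step 1: zip pairs elements at same index:
  Index 0: (7, 20)
  Index 1: (9, 14)
  Index 2: (4, 17)
Therefore output = [(7, 20), (9, 14), (4, 17)].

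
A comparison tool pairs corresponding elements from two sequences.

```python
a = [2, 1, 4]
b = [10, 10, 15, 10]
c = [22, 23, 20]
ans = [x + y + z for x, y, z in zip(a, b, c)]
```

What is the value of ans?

Step 1: zip three lists (truncates to shortest, len=3):
  2 + 10 + 22 = 34
  1 + 10 + 23 = 34
  4 + 15 + 20 = 39
Therefore ans = [34, 34, 39].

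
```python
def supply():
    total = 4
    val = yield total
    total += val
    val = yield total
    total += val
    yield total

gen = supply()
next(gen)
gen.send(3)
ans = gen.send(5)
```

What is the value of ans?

Step 1: next() -> yield total=4.
Step 2: send(3) -> val=3, total = 4+3 = 7, yield 7.
Step 3: send(5) -> val=5, total = 7+5 = 12, yield 12.
Therefore ans = 12.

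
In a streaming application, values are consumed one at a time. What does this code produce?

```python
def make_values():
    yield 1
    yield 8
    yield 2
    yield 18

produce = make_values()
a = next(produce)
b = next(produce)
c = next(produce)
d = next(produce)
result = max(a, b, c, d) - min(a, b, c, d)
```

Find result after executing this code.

Step 1: Create generator and consume all values:
  a = next(produce) = 1
  b = next(produce) = 8
  c = next(produce) = 2
  d = next(produce) = 18
Step 2: max = 18, min = 1, result = 18 - 1 = 17.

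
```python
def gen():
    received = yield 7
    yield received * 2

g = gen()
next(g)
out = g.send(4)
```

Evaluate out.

Step 1: next(g) advances to first yield, producing 7.
Step 2: send(4) resumes, received = 4.
Step 3: yield received * 2 = 4 * 2 = 8.
Therefore out = 8.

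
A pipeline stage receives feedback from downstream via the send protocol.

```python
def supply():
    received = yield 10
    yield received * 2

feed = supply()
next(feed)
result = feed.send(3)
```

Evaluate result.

Step 1: next(feed) advances to first yield, producing 10.
Step 2: send(3) resumes, received = 3.
Step 3: yield received * 2 = 3 * 2 = 6.
Therefore result = 6.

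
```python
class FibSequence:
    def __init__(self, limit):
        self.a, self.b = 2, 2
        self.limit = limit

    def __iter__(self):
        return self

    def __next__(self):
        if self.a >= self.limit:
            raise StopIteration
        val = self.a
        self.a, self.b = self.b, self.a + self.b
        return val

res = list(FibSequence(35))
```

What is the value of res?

Step 1: Fibonacci-like sequence (a=2, b=2) until >= 35:
  Yield 2, then a,b = 2,4
  Yield 2, then a,b = 4,6
  Yield 4, then a,b = 6,10
  Yield 6, then a,b = 10,16
  Yield 10, then a,b = 16,26
  Yield 16, then a,b = 26,42
  Yield 26, then a,b = 42,68
Step 2: 42 >= 35, stop.
Therefore res = [2, 2, 4, 6, 10, 16, 26].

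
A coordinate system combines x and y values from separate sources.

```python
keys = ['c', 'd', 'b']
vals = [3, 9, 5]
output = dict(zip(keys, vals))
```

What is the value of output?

Step 1: zip pairs keys with values:
  'c' -> 3
  'd' -> 9
  'b' -> 5
Therefore output = {'c': 3, 'd': 9, 'b': 5}.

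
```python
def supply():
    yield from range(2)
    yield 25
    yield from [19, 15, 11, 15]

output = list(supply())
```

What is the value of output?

Step 1: Trace yields in order:
  yield 0
  yield 1
  yield 25
  yield 19
  yield 15
  yield 11
  yield 15
Therefore output = [0, 1, 25, 19, 15, 11, 15].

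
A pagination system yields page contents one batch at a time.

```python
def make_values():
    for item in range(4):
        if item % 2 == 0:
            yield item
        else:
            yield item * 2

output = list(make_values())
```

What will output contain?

Step 1: For each item in range(4), yield item if even, else item*2:
  item=0 (even): yield 0
  item=1 (odd): yield 1*2 = 2
  item=2 (even): yield 2
  item=3 (odd): yield 3*2 = 6
Therefore output = [0, 2, 2, 6].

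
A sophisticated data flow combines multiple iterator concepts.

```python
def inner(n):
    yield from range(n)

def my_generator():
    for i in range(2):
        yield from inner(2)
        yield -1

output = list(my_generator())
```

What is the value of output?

Step 1: For each i in range(2):
  i=0: yield from inner(2) -> [0, 1], then yield -1
  i=1: yield from inner(2) -> [0, 1], then yield -1
Therefore output = [0, 1, -1, 0, 1, -1].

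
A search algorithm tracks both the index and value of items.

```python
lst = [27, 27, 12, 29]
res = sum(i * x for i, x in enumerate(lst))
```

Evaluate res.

Step 1: Compute i * x for each (i, x) in enumerate([27, 27, 12, 29]):
  i=0, x=27: 0*27 = 0
  i=1, x=27: 1*27 = 27
  i=2, x=12: 2*12 = 24
  i=3, x=29: 3*29 = 87
Step 2: sum = 0 + 27 + 24 + 87 = 138.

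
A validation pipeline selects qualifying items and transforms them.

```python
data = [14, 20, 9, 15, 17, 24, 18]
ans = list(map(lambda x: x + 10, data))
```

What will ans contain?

Step 1: Apply lambda x: x + 10 to each element:
  14 -> 24
  20 -> 30
  9 -> 19
  15 -> 25
  17 -> 27
  24 -> 34
  18 -> 28
Therefore ans = [24, 30, 19, 25, 27, 34, 28].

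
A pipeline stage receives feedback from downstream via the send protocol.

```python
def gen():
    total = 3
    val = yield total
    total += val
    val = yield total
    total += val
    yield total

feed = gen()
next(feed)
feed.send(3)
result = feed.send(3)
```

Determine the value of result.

Step 1: next() -> yield total=3.
Step 2: send(3) -> val=3, total = 3+3 = 6, yield 6.
Step 3: send(3) -> val=3, total = 6+3 = 9, yield 9.
Therefore result = 9.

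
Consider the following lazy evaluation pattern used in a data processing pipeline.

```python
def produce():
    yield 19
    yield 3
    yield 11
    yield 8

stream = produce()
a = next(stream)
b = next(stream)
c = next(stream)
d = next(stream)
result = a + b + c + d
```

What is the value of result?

Step 1: Create generator and consume all values:
  a = next(stream) = 19
  b = next(stream) = 3
  c = next(stream) = 11
  d = next(stream) = 8
Step 2: result = 19 + 3 + 11 + 8 = 41.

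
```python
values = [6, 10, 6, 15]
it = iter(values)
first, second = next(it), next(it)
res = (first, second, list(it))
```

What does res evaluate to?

Step 1: Create iterator over [6, 10, 6, 15].
Step 2: first = 6, second = 10.
Step 3: Remaining elements: [6, 15].
Therefore res = (6, 10, [6, 15]).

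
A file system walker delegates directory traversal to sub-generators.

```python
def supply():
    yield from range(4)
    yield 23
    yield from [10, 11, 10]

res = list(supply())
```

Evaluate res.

Step 1: Trace yields in order:
  yield 0
  yield 1
  yield 2
  yield 3
  yield 23
  yield 10
  yield 11
  yield 10
Therefore res = [0, 1, 2, 3, 23, 10, 11, 10].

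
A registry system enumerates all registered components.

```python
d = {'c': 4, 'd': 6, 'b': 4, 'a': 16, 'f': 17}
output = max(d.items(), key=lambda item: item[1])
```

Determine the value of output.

Step 1: Find item with maximum value:
  ('c', 4)
  ('d', 6)
  ('b', 4)
  ('a', 16)
  ('f', 17)
Step 2: Maximum value is 17 at key 'f'.
Therefore output = ('f', 17).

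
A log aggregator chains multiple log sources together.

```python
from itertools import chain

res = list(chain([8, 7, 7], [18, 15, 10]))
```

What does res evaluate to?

Step 1: chain() concatenates iterables: [8, 7, 7] + [18, 15, 10].
Therefore res = [8, 7, 7, 18, 15, 10].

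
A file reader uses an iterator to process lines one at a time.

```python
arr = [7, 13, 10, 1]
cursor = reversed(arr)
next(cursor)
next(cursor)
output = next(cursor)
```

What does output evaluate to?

Step 1: reversed([7, 13, 10, 1]) gives iterator: [1, 10, 13, 7].
Step 2: First next() = 1, second next() = 10.
Step 3: Third next() = 13.
Therefore output = 13.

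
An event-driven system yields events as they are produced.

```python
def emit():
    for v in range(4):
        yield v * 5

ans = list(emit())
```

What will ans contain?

Step 1: For each v in range(4), yield v * 5:
  v=0: yield 0 * 5 = 0
  v=1: yield 1 * 5 = 5
  v=2: yield 2 * 5 = 10
  v=3: yield 3 * 5 = 15
Therefore ans = [0, 5, 10, 15].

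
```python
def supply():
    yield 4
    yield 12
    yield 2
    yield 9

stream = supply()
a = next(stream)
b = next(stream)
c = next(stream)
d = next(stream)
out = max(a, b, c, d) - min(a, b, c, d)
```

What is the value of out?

Step 1: Create generator and consume all values:
  a = next(stream) = 4
  b = next(stream) = 12
  c = next(stream) = 2
  d = next(stream) = 9
Step 2: max = 12, min = 2, out = 12 - 2 = 10.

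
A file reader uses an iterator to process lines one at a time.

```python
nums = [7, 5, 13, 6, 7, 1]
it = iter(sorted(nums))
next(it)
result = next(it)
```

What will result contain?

Step 1: sorted([7, 5, 13, 6, 7, 1]) = [1, 5, 6, 7, 7, 13].
Step 2: Create iterator and skip 1 elements.
Step 3: next() returns 5.
Therefore result = 5.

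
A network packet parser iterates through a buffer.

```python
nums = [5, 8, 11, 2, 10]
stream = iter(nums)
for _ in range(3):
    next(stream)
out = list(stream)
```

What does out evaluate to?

Step 1: Create iterator over [5, 8, 11, 2, 10].
Step 2: Advance 3 positions (consuming [5, 8, 11]).
Step 3: list() collects remaining elements: [2, 10].
Therefore out = [2, 10].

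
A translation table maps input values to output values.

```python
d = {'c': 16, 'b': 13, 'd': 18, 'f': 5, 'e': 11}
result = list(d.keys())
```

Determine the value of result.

Step 1: d.keys() returns the dictionary keys in insertion order.
Therefore result = ['c', 'b', 'd', 'f', 'e'].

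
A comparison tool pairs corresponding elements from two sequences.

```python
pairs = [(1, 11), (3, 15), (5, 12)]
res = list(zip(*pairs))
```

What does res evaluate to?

Step 1: zip(*pairs) transposes: unzips [(1, 11), (3, 15), (5, 12)] into separate sequences.
Step 2: First elements: (1, 3, 5), second elements: (11, 15, 12).
Therefore res = [(1, 3, 5), (11, 15, 12)].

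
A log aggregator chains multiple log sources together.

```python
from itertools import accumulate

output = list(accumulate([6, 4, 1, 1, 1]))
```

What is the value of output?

Step 1: accumulate computes running sums:
  + 6 = 6
  + 4 = 10
  + 1 = 11
  + 1 = 12
  + 1 = 13
Therefore output = [6, 10, 11, 12, 13].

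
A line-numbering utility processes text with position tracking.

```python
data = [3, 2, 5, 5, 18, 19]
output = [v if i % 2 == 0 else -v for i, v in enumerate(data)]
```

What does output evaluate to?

Step 1: For each (i, v), keep v if i is even, negate if odd:
  i=0 (even): keep 3
  i=1 (odd): negate to -2
  i=2 (even): keep 5
  i=3 (odd): negate to -5
  i=4 (even): keep 18
  i=5 (odd): negate to -19
Therefore output = [3, -2, 5, -5, 18, -19].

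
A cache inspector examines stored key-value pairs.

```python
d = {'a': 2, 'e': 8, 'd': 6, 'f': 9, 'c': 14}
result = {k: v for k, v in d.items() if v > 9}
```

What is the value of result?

Step 1: Filter items where value > 9:
  'a': 2 <= 9: removed
  'e': 8 <= 9: removed
  'd': 6 <= 9: removed
  'f': 9 <= 9: removed
  'c': 14 > 9: kept
Therefore result = {'c': 14}.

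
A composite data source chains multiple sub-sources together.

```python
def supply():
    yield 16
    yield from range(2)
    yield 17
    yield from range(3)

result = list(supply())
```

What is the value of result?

Step 1: Trace yields in order:
  yield 16
  yield 0
  yield 1
  yield 17
  yield 0
  yield 1
  yield 2
Therefore result = [16, 0, 1, 17, 0, 1, 2].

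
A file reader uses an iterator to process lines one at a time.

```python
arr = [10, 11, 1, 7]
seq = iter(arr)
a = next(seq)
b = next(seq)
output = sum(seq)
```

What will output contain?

Step 1: Create iterator over [10, 11, 1, 7].
Step 2: a = next() = 10, b = next() = 11.
Step 3: sum() of remaining [1, 7] = 8.
Therefore output = 8.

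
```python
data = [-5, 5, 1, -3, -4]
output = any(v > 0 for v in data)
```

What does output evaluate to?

Step 1: Check v > 0 for each element in [-5, 5, 1, -3, -4]:
  -5 > 0: False
  5 > 0: True
  1 > 0: True
  -3 > 0: False
  -4 > 0: False
Step 2: any() returns True.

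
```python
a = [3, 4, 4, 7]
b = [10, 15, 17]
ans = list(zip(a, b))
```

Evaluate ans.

Step 1: zip stops at shortest (len(a)=4, len(b)=3):
  Index 0: (3, 10)
  Index 1: (4, 15)
  Index 2: (4, 17)
Step 2: Last element of a (7) has no pair, dropped.
Therefore ans = [(3, 10), (4, 15), (4, 17)].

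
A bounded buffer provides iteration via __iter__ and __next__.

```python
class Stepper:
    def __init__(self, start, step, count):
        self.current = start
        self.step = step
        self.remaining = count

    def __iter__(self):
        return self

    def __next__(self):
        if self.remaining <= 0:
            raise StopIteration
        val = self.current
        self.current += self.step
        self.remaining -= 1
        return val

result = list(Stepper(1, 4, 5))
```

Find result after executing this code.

Step 1: Stepper starts at 1, increments by 4, for 5 steps:
  Yield 1, then current += 4
  Yield 5, then current += 4
  Yield 9, then current += 4
  Yield 13, then current += 4
  Yield 17, then current += 4
Therefore result = [1, 5, 9, 13, 17].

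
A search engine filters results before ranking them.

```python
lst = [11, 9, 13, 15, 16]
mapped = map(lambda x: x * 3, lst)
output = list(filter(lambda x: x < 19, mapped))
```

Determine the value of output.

Step 1: Map x * 3:
  11 -> 33
  9 -> 27
  13 -> 39
  15 -> 45
  16 -> 48
Step 2: Filter for < 19:
  33: removed
  27: removed
  39: removed
  45: removed
  48: removed
Therefore output = [].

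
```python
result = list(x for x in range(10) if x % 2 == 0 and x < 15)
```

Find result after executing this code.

Step 1: Filter range(10) where x % 2 == 0 and x < 15:
  x=0: both conditions met, included
  x=1: excluded (1 % 2 != 0)
  x=2: both conditions met, included
  x=3: excluded (3 % 2 != 0)
  x=4: both conditions met, included
  x=5: excluded (5 % 2 != 0)
  x=6: both conditions met, included
  x=7: excluded (7 % 2 != 0)
  x=8: both conditions met, included
  x=9: excluded (9 % 2 != 0)
Therefore result = [0, 2, 4, 6, 8].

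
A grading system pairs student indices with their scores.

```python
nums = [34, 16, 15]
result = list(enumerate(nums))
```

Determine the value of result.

Step 1: enumerate pairs each element with its index:
  (0, 34)
  (1, 16)
  (2, 15)
Therefore result = [(0, 34), (1, 16), (2, 15)].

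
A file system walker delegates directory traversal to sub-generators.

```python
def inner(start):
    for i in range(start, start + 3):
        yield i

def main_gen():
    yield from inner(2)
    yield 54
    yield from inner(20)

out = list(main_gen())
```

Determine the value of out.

Step 1: main_gen() delegates to inner(2):
  yield 2
  yield 3
  yield 4
Step 2: yield 54
Step 3: Delegates to inner(20):
  yield 20
  yield 21
  yield 22
Therefore out = [2, 3, 4, 54, 20, 21, 22].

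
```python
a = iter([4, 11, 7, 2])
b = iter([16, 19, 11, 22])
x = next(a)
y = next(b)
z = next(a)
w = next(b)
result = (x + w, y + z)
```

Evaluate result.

Step 1: a iterates [4, 11, 7, 2], b iterates [16, 19, 11, 22].
Step 2: x = next(a) = 4, y = next(b) = 16.
Step 3: z = next(a) = 11, w = next(b) = 19.
Step 4: result = (4 + 19, 16 + 11) = (23, 27).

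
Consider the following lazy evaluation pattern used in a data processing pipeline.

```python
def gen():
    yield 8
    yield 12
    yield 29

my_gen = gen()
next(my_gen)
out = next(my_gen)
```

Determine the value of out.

Step 1: gen() creates a generator.
Step 2: next(my_gen) yields 8 (consumed and discarded).
Step 3: next(my_gen) yields 12, assigned to out.
Therefore out = 12.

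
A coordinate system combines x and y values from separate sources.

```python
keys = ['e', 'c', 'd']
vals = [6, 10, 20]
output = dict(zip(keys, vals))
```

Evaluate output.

Step 1: zip pairs keys with values:
  'e' -> 6
  'c' -> 10
  'd' -> 20
Therefore output = {'e': 6, 'c': 10, 'd': 20}.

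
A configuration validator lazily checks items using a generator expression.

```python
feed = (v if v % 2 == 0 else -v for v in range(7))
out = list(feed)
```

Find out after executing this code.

Step 1: For each v in range(7), yield v if even, else -v:
  v=0: even, yield 0
  v=1: odd, yield -1
  v=2: even, yield 2
  v=3: odd, yield -3
  v=4: even, yield 4
  v=5: odd, yield -5
  v=6: even, yield 6
Therefore out = [0, -1, 2, -3, 4, -5, 6].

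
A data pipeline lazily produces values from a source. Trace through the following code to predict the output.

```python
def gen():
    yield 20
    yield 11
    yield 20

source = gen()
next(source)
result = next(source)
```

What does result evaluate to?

Step 1: gen() creates a generator.
Step 2: next(source) yields 20 (consumed and discarded).
Step 3: next(source) yields 11, assigned to result.
Therefore result = 11.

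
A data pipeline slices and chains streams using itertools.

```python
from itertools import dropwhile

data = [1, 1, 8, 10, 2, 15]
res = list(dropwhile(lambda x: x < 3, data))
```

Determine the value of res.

Step 1: dropwhile drops elements while < 3:
  1 < 3: dropped
  1 < 3: dropped
  8: kept (dropping stopped)
Step 2: Remaining elements kept regardless of condition.
Therefore res = [8, 10, 2, 15].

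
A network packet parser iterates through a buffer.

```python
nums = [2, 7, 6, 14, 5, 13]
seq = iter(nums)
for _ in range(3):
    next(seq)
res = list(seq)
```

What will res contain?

Step 1: Create iterator over [2, 7, 6, 14, 5, 13].
Step 2: Advance 3 positions (consuming [2, 7, 6]).
Step 3: list() collects remaining elements: [14, 5, 13].
Therefore res = [14, 5, 13].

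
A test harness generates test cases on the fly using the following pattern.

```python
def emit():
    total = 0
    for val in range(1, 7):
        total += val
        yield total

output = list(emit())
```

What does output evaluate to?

Step 1: Generator accumulates running sum:
  val=1: total = 1, yield 1
  val=2: total = 3, yield 3
  val=3: total = 6, yield 6
  val=4: total = 10, yield 10
  val=5: total = 15, yield 15
  val=6: total = 21, yield 21
Therefore output = [1, 3, 6, 10, 15, 21].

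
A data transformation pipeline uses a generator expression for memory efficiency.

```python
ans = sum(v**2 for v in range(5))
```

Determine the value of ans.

Step 1: Compute v**2 for each v in range(5):
  v=0: 0**2 = 0
  v=1: 1**2 = 1
  v=2: 2**2 = 4
  v=3: 3**2 = 9
  v=4: 4**2 = 16
Step 2: sum = 0 + 1 + 4 + 9 + 16 = 30.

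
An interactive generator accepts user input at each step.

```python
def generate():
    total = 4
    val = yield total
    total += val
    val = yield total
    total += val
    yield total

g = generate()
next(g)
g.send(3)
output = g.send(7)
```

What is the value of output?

Step 1: next() -> yield total=4.
Step 2: send(3) -> val=3, total = 4+3 = 7, yield 7.
Step 3: send(7) -> val=7, total = 7+7 = 14, yield 14.
Therefore output = 14.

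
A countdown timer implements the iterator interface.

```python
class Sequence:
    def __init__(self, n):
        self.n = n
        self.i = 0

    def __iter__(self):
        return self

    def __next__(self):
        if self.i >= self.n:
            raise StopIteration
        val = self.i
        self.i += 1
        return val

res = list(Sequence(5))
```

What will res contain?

Step 1: Sequence(5) creates an iterator counting 0 to 4.
Step 2: list() consumes all values: [0, 1, 2, 3, 4].
Therefore res = [0, 1, 2, 3, 4].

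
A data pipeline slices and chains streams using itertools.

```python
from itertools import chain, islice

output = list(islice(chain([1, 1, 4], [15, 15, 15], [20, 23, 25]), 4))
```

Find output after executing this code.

Step 1: chain([1, 1, 4], [15, 15, 15], [20, 23, 25]) = [1, 1, 4, 15, 15, 15, 20, 23, 25].
Step 2: islice takes first 4 elements: [1, 1, 4, 15].
Therefore output = [1, 1, 4, 15].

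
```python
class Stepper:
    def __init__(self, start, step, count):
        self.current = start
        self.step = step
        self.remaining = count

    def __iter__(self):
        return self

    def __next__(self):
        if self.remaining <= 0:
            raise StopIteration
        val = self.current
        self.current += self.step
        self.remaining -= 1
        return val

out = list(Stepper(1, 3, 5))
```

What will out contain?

Step 1: Stepper starts at 1, increments by 3, for 5 steps:
  Yield 1, then current += 3
  Yield 4, then current += 3
  Yield 7, then current += 3
  Yield 10, then current += 3
  Yield 13, then current += 3
Therefore out = [1, 4, 7, 10, 13].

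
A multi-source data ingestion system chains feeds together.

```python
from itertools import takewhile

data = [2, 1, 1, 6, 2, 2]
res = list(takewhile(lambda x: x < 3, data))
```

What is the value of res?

Step 1: takewhile stops at first element >= 3:
  2 < 3: take
  1 < 3: take
  1 < 3: take
  6 >= 3: stop
Therefore res = [2, 1, 1].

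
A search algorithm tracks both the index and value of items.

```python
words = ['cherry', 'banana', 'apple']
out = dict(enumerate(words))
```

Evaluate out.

Step 1: enumerate pairs indices with words:
  0 -> 'cherry'
  1 -> 'banana'
  2 -> 'apple'
Therefore out = {0: 'cherry', 1: 'banana', 2: 'apple'}.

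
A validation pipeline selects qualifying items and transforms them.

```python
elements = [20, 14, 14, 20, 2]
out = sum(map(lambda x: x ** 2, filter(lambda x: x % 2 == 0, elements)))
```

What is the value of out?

Step 1: Filter even numbers from [20, 14, 14, 20, 2]: [20, 14, 14, 20, 2]
Step 2: Square each: [400, 196, 196, 400, 4]
Step 3: Sum = 1196.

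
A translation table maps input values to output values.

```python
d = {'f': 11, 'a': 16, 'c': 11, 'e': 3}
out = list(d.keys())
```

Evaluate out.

Step 1: d.keys() returns the dictionary keys in insertion order.
Therefore out = ['f', 'a', 'c', 'e'].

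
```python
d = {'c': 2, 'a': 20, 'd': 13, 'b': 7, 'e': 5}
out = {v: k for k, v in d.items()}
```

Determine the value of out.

Step 1: Invert dict (swap keys and values):
  'c': 2 -> 2: 'c'
  'a': 20 -> 20: 'a'
  'd': 13 -> 13: 'd'
  'b': 7 -> 7: 'b'
  'e': 5 -> 5: 'e'
Therefore out = {2: 'c', 20: 'a', 13: 'd', 7: 'b', 5: 'e'}.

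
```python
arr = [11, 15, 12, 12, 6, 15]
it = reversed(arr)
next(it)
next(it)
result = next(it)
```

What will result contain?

Step 1: reversed([11, 15, 12, 12, 6, 15]) gives iterator: [15, 6, 12, 12, 15, 11].
Step 2: First next() = 15, second next() = 6.
Step 3: Third next() = 12.
Therefore result = 12.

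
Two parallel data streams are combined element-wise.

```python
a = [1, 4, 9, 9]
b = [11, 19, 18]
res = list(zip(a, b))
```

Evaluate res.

Step 1: zip stops at shortest (len(a)=4, len(b)=3):
  Index 0: (1, 11)
  Index 1: (4, 19)
  Index 2: (9, 18)
Step 2: Last element of a (9) has no pair, dropped.
Therefore res = [(1, 11), (4, 19), (9, 18)].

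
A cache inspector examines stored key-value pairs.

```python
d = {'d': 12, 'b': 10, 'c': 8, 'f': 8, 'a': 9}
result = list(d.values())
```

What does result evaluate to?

Step 1: d.values() returns the dictionary values in insertion order.
Therefore result = [12, 10, 8, 8, 9].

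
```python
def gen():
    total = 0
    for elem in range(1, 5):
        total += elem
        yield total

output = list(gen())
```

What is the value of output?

Step 1: Generator accumulates running sum:
  elem=1: total = 1, yield 1
  elem=2: total = 3, yield 3
  elem=3: total = 6, yield 6
  elem=4: total = 10, yield 10
Therefore output = [1, 3, 6, 10].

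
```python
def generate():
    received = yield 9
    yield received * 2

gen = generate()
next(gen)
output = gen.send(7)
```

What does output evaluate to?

Step 1: next(gen) advances to first yield, producing 9.
Step 2: send(7) resumes, received = 7.
Step 3: yield received * 2 = 7 * 2 = 14.
Therefore output = 14.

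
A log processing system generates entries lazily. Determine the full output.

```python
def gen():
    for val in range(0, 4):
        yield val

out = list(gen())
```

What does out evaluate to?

Step 1: The generator yields each value from range(0, 4).
Step 2: list() consumes all yields: [0, 1, 2, 3].
Therefore out = [0, 1, 2, 3].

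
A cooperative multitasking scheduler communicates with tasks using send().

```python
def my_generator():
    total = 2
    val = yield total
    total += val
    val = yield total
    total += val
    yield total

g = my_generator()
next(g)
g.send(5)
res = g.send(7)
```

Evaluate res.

Step 1: next() -> yield total=2.
Step 2: send(5) -> val=5, total = 2+5 = 7, yield 7.
Step 3: send(7) -> val=7, total = 7+7 = 14, yield 14.
Therefore res = 14.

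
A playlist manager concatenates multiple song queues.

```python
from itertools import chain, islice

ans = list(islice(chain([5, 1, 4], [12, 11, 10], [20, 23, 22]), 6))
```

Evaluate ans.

Step 1: chain([5, 1, 4], [12, 11, 10], [20, 23, 22]) = [5, 1, 4, 12, 11, 10, 20, 23, 22].
Step 2: islice takes first 6 elements: [5, 1, 4, 12, 11, 10].
Therefore ans = [5, 1, 4, 12, 11, 10].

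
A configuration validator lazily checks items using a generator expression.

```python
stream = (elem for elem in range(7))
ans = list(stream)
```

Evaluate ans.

Step 1: Generator expression iterates range(7): [0, 1, 2, 3, 4, 5, 6].
Step 2: list() collects all values.
Therefore ans = [0, 1, 2, 3, 4, 5, 6].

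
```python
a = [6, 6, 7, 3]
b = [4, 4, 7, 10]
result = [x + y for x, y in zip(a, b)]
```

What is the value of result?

Step 1: Add corresponding elements:
  6 + 4 = 10
  6 + 4 = 10
  7 + 7 = 14
  3 + 10 = 13
Therefore result = [10, 10, 14, 13].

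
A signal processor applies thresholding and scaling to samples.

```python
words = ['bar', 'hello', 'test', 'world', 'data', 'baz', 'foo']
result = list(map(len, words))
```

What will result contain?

Step 1: Map len() to each word:
  'bar' -> 3
  'hello' -> 5
  'test' -> 4
  'world' -> 5
  'data' -> 4
  'baz' -> 3
  'foo' -> 3
Therefore result = [3, 5, 4, 5, 4, 3, 3].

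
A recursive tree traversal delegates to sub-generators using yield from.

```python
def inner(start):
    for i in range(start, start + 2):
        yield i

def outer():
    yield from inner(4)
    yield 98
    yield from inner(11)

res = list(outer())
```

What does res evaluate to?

Step 1: outer() delegates to inner(4):
  yield 4
  yield 5
Step 2: yield 98
Step 3: Delegates to inner(11):
  yield 11
  yield 12
Therefore res = [4, 5, 98, 11, 12].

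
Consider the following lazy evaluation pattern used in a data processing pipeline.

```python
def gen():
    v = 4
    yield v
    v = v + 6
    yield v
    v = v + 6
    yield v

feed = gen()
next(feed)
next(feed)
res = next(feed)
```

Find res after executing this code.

Step 1: Trace through generator execution:
  Yield 1: v starts at 4, yield 4
  Yield 2: v = 4 + 6 = 10, yield 10
  Yield 3: v = 10 + 6 = 16, yield 16
Step 2: First next() gets 4, second next() gets the second value, third next() yields 16.
Therefore res = 16.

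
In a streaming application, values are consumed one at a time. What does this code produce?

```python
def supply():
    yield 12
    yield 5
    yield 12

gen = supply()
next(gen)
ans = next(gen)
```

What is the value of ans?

Step 1: supply() creates a generator.
Step 2: next(gen) yields 12 (consumed and discarded).
Step 3: next(gen) yields 5, assigned to ans.
Therefore ans = 5.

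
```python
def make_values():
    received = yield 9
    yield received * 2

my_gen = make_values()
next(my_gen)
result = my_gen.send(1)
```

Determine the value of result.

Step 1: next(my_gen) advances to first yield, producing 9.
Step 2: send(1) resumes, received = 1.
Step 3: yield received * 2 = 1 * 2 = 2.
Therefore result = 2.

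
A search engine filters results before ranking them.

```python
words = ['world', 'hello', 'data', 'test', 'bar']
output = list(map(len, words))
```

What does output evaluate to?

Step 1: Map len() to each word:
  'world' -> 5
  'hello' -> 5
  'data' -> 4
  'test' -> 4
  'bar' -> 3
Therefore output = [5, 5, 4, 4, 3].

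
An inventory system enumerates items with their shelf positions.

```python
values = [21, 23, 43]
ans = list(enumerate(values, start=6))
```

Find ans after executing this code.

Step 1: enumerate with start=6:
  (6, 21)
  (7, 23)
  (8, 43)
Therefore ans = [(6, 21), (7, 23), (8, 43)].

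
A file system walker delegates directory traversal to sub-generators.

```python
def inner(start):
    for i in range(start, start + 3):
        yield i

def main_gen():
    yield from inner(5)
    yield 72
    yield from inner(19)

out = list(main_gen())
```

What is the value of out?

Step 1: main_gen() delegates to inner(5):
  yield 5
  yield 6
  yield 7
Step 2: yield 72
Step 3: Delegates to inner(19):
  yield 19
  yield 20
  yield 21
Therefore out = [5, 6, 7, 72, 19, 20, 21].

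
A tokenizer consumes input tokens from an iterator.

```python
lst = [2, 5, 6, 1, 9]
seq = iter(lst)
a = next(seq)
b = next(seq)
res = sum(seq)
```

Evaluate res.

Step 1: Create iterator over [2, 5, 6, 1, 9].
Step 2: a = next() = 2, b = next() = 5.
Step 3: sum() of remaining [6, 1, 9] = 16.
Therefore res = 16.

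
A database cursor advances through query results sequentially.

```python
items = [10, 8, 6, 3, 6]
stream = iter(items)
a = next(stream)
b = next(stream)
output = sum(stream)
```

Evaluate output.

Step 1: Create iterator over [10, 8, 6, 3, 6].
Step 2: a = next() = 10, b = next() = 8.
Step 3: sum() of remaining [6, 3, 6] = 15.
Therefore output = 15.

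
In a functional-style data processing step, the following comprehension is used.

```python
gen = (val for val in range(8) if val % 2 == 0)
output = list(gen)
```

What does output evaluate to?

Step 1: Filter range(8) keeping only even values:
  val=0: even, included
  val=1: odd, excluded
  val=2: even, included
  val=3: odd, excluded
  val=4: even, included
  val=5: odd, excluded
  val=6: even, included
  val=7: odd, excluded
Therefore output = [0, 2, 4, 6].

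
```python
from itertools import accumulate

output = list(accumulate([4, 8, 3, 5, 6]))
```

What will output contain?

Step 1: accumulate computes running sums:
  + 4 = 4
  + 8 = 12
  + 3 = 15
  + 5 = 20
  + 6 = 26
Therefore output = [4, 12, 15, 20, 26].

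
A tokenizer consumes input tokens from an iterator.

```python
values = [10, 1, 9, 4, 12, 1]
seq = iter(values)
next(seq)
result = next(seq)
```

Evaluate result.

Step 1: Create iterator over [10, 1, 9, 4, 12, 1].
Step 2: next() consumes 10.
Step 3: next() returns 1.
Therefore result = 1.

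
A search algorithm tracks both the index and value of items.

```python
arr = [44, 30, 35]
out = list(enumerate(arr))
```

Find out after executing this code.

Step 1: enumerate pairs each element with its index:
  (0, 44)
  (1, 30)
  (2, 35)
Therefore out = [(0, 44), (1, 30), (2, 35)].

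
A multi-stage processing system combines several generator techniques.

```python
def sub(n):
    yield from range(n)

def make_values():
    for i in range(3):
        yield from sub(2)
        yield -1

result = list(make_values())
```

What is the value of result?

Step 1: For each i in range(3):
  i=0: yield from sub(2) -> [0, 1], then yield -1
  i=1: yield from sub(2) -> [0, 1], then yield -1
  i=2: yield from sub(2) -> [0, 1], then yield -1
Therefore result = [0, 1, -1, 0, 1, -1, 0, 1, -1].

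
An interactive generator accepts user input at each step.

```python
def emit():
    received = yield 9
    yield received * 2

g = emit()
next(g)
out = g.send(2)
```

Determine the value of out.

Step 1: next(g) advances to first yield, producing 9.
Step 2: send(2) resumes, received = 2.
Step 3: yield received * 2 = 2 * 2 = 4.
Therefore out = 4.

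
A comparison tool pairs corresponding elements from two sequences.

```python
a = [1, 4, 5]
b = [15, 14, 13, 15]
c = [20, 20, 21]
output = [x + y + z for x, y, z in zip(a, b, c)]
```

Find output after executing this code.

Step 1: zip three lists (truncates to shortest, len=3):
  1 + 15 + 20 = 36
  4 + 14 + 20 = 38
  5 + 13 + 21 = 39
Therefore output = [36, 38, 39].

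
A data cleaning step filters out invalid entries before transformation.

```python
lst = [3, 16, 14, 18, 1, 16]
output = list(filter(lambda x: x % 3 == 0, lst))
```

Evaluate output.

Step 1: Filter elements divisible by 3:
  3 % 3 = 0: kept
  16 % 3 = 1: removed
  14 % 3 = 2: removed
  18 % 3 = 0: kept
  1 % 3 = 1: removed
  16 % 3 = 1: removed
Therefore output = [3, 18].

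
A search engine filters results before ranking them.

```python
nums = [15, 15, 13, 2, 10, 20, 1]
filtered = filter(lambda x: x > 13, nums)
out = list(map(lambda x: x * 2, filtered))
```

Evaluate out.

Step 1: Filter nums for elements > 13:
  15: kept
  15: kept
  13: removed
  2: removed
  10: removed
  20: kept
  1: removed
Step 2: Map x * 2 on filtered [15, 15, 20]:
  15 -> 30
  15 -> 30
  20 -> 40
Therefore out = [30, 30, 40].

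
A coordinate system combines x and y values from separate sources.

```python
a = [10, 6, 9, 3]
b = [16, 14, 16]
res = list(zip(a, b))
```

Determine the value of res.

Step 1: zip stops at shortest (len(a)=4, len(b)=3):
  Index 0: (10, 16)
  Index 1: (6, 14)
  Index 2: (9, 16)
Step 2: Last element of a (3) has no pair, dropped.
Therefore res = [(10, 16), (6, 14), (9, 16)].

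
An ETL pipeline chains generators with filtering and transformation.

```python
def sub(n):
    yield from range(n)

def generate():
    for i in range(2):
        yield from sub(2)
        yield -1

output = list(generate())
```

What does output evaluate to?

Step 1: For each i in range(2):
  i=0: yield from sub(2) -> [0, 1], then yield -1
  i=1: yield from sub(2) -> [0, 1], then yield -1
Therefore output = [0, 1, -1, 0, 1, -1].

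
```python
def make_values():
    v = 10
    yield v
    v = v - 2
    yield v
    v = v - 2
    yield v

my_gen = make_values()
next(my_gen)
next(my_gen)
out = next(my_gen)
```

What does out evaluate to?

Step 1: Trace through generator execution:
  Yield 1: v starts at 10, yield 10
  Yield 2: v = 10 - 2 = 8, yield 8
  Yield 3: v = 8 - 2 = 6, yield 6
Step 2: First next() gets 10, second next() gets the second value, third next() yields 6.
Therefore out = 6.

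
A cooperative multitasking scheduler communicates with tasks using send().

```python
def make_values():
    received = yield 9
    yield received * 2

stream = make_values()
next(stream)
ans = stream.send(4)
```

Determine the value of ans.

Step 1: next(stream) advances to first yield, producing 9.
Step 2: send(4) resumes, received = 4.
Step 3: yield received * 2 = 4 * 2 = 8.
Therefore ans = 8.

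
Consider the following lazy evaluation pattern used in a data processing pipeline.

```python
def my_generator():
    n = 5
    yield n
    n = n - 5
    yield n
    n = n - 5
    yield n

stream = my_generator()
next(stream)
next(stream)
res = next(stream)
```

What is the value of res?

Step 1: Trace through generator execution:
  Yield 1: n starts at 5, yield 5
  Yield 2: n = 5 - 5 = 0, yield 0
  Yield 3: n = 0 - 5 = -5, yield -5
Step 2: First next() gets 5, second next() gets the second value, third next() yields -5.
Therefore res = -5.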